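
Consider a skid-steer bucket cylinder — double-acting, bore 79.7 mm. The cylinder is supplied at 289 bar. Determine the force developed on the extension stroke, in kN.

F ≈ 144 kN

Cap-side area A_cap = π/4 × (79.7 mm)² = 4989 mm^2
F = P × A_cap = 289 bar × A_cap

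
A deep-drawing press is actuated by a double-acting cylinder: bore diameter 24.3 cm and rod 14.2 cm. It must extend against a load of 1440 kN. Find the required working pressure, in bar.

Cap-side area A_cap = π/4 × (24.3 cm)² = 463.8 cm^2
P = F / A = 1440 kN / A

P ≈ 310 bar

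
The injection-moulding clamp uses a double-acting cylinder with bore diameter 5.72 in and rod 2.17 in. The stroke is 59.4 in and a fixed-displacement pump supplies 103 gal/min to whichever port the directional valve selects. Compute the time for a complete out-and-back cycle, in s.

Cap-side area A_cap = π/4 × (5.72 in)² = 25.70 in^2
Rod-side annular area A_ann = π/4 × (5.72² − 2.17²) = 22.00 in^2
t_ext = A_cap·L/Q = 3.849 s
t_ret = A_ann·L/Q = 3.295 s
t_cycle = t_ext + t_ret

t ≈ 7.14 s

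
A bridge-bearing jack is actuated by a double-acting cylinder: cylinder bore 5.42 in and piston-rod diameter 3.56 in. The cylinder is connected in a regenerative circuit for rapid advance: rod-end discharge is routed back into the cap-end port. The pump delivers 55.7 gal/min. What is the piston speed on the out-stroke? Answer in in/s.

v ≈ 21.5 in/s

In regeneration the rod-end outflow joins the pump flow into the cap end, so the net volume the pump must supply per unit advance equals the rod cross-section area.
Rod cross-section A_rod = π/4 × (3.56 in)² = 9.954 in^2
v = Q_pump / A_rod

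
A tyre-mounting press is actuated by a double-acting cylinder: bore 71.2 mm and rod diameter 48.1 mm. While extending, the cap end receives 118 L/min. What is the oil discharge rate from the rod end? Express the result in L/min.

Cap-side area A_cap = π/4 × (71.2 mm)² = 3982 mm^2
Rod-side annular area A_ann = π/4 × (71.2² − 48.1²) = 2164 mm^2
Piston speed v = Q_in/A_cap; rod-end outflow Q_out = v × A_ann = Q_in × A_ann/A_cap.

Q_out ≈ 64.1 L/min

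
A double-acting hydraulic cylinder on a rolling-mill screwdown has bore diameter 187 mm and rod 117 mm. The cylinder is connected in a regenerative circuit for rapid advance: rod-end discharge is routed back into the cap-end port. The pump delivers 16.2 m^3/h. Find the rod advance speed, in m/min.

In regeneration the rod-end outflow joins the pump flow into the cap end, so the net volume the pump must supply per unit advance equals the rod cross-section area.
Rod cross-section A_rod = π/4 × (117 mm)² = 10750 mm^2
v = Q_pump / A_rod

v ≈ 25.1 m/min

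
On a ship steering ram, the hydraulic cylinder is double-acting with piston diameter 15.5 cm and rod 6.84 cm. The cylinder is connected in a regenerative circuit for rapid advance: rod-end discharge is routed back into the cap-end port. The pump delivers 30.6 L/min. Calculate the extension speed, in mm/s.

In regeneration the rod-end outflow joins the pump flow into the cap end, so the net volume the pump must supply per unit advance equals the rod cross-section area.
Rod cross-section A_rod = π/4 × (6.84 cm)² = 36.75 cm^2
v = Q_pump / A_rod

v ≈ 139 mm/s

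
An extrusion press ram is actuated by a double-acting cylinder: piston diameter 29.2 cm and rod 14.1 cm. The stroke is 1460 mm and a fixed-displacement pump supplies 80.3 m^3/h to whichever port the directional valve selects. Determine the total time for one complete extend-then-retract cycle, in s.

Cap-side area A_cap = π/4 × (29.2 cm)² = 669.7 cm^2
Rod-side annular area A_ann = π/4 × (29.2² − 14.1²) = 513.5 cm^2
t_ext = A_cap·L/Q = 4.383 s
t_ret = A_ann·L/Q = 3.361 s
t_cycle = t_ext + t_ret

t ≈ 7.74 s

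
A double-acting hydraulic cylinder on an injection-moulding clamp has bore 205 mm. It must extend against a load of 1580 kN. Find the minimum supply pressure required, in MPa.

Cap-side area A_cap = π/4 × (205 mm)² = 33010 mm^2
P = F / A = 1580 kN / A

P ≈ 47.9 MPa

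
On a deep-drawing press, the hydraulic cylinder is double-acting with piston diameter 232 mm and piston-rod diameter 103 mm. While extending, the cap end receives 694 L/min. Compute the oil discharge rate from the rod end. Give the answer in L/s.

Q_out ≈ 9.29 L/s

Cap-side area A_cap = π/4 × (232 mm)² = 42270 mm^2
Rod-side annular area A_ann = π/4 × (232² − 103²) = 33940 mm^2
Piston speed v = Q_in/A_cap; rod-end outflow Q_out = v × A_ann = Q_in × A_ann/A_cap.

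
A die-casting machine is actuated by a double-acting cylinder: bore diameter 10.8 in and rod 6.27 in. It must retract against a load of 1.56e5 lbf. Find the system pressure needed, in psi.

P ≈ 2570 psi

Rod-side annular area A_ann = π/4 × (10.8² − 6.27²) = 60.73 in^2
Retraction: pressure acts on the annular area.
P = F / A = 1.56e5 lbf / A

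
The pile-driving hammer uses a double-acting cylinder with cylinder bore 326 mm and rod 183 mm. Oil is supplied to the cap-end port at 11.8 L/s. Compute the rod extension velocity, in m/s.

v ≈ 0.141 m/s

Cap-side area A_cap = π/4 × (326 mm)² = 83470 mm^2
v = Q / A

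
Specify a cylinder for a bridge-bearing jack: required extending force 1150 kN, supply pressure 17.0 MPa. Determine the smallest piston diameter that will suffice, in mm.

Extension force acts on the full piston face: F = P × (π/4)D².
D = √(4F / (πP)) = √(4 × 1150 kN / (π × 17.0 MPa))

D ≈ 293 mm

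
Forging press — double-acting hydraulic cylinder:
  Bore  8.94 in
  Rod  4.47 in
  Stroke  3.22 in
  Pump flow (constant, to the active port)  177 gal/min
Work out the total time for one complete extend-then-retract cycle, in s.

t ≈ 0.519 s

Cap-side area A_cap = π/4 × (8.94 in)² = 62.77 in^2
Rod-side annular area A_ann = π/4 × (8.94² − 4.47²) = 47.08 in^2
t_ext = A_cap·L/Q = 0.2966 s
t_ret = A_ann·L/Q = 0.2225 s
t_cycle = t_ext + t_ret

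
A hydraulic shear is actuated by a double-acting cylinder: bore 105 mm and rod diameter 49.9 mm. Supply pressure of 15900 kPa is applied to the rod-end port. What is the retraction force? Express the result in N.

F ≈ 1.07e5 N

Rod-side annular area A_ann = π/4 × (105² − 49.9²) = 6703 mm^2
On retraction the pressure acts on the annular area (bore minus rod).
F = P × A_ann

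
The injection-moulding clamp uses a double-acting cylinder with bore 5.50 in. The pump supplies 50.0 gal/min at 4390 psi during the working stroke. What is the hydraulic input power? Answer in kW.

Hydraulic power = P × Q

W ≈ 95.5 kW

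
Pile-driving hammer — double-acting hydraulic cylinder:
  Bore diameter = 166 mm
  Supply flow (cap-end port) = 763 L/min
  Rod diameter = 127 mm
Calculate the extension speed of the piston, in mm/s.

Cap-side area A_cap = π/4 × (166 mm)² = 21640 mm^2
v = Q / A

v ≈ 588 mm/s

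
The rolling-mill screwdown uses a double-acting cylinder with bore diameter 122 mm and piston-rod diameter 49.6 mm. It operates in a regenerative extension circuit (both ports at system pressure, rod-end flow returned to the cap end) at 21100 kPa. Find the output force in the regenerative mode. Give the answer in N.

With equal pressure on both faces, forces on the annular region cancel; the net push is pressure × rod cross-section.
Rod cross-section A_rod = π/4 × (49.6 mm)² = 1932 mm^2
F = P × A_rod

F ≈ 40800 N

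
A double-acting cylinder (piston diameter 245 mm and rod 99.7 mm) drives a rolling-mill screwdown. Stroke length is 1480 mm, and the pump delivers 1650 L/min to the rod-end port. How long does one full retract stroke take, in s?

t ≈ 2.12 s

Rod-side annular area A_ann = π/4 × (245² − 99.7²) = 39340 mm^2
Swept volume V = A × L; t = V / Q = A·L / Q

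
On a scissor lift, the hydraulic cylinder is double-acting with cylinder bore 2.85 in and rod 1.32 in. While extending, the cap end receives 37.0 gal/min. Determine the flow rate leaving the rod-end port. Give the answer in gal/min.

Q_out ≈ 29.1 gal/min

Cap-side area A_cap = π/4 × (2.85 in)² = 6.379 in^2
Rod-side annular area A_ann = π/4 × (2.85² − 1.32²) = 5.011 in^2
Piston speed v = Q_in/A_cap; rod-end outflow Q_out = v × A_ann = Q_in × A_ann/A_cap.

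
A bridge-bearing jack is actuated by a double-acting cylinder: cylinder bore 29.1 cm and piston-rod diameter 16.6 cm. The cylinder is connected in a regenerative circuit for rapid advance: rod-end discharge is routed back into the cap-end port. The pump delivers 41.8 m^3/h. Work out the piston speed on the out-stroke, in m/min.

In regeneration the rod-end outflow joins the pump flow into the cap end, so the net volume the pump must supply per unit advance equals the rod cross-section area.
Rod cross-section A_rod = π/4 × (16.6 cm)² = 216.4 cm^2
v = Q_pump / A_rod

v ≈ 32.2 m/min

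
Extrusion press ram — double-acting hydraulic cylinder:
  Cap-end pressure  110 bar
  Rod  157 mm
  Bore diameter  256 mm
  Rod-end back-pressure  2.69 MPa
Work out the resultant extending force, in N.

F ≈ 4.80e5 N

Cap-side area A_cap = π/4 × (256 mm)² = 51470 mm^2
Rod-side annular area A_ann = π/4 × (256² − 157²) = 32110 mm^2
Net thrust = P_cap·A_cap − P_rod·A_ann = 5.662e5 N − 86380 N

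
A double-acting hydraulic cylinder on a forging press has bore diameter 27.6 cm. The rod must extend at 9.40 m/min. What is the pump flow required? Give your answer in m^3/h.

Q ≈ 33.7 m^3/h

Cap-side area A_cap = π/4 × (27.6 cm)² = 598.3 cm^2
Q = A × v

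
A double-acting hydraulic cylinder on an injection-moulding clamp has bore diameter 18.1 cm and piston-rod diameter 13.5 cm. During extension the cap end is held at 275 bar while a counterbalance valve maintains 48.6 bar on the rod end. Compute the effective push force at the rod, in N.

Cap-side area A_cap = π/4 × (18.1 cm)² = 257.3 cm^2
Rod-side annular area A_ann = π/4 × (18.1² − 13.5²) = 114.2 cm^2
Net thrust = P_cap·A_cap − P_rod·A_ann = 7.076e5 N − 55480 N

F ≈ 6.52e5 N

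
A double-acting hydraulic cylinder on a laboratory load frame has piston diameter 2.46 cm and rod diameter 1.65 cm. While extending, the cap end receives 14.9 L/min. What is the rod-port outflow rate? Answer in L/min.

Cap-side area A_cap = π/4 × (2.46 cm)² = 4.753 cm^2
Rod-side annular area A_ann = π/4 × (2.46² − 1.65²) = 2.615 cm^2
Piston speed v = Q_in/A_cap; rod-end outflow Q_out = v × A_ann = Q_in × A_ann/A_cap.

Q_out ≈ 8.20 L/min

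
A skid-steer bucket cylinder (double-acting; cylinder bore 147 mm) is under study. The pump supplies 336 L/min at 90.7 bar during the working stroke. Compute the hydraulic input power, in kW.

Hydraulic power = P × Q

W ≈ 50.8 kW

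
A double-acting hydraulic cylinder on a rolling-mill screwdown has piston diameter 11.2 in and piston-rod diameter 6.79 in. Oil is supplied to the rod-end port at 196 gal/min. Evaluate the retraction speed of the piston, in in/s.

Rod-side annular area A_ann = π/4 × (11.2² − 6.79²) = 62.31 in^2
Flow into the rod-end port fills the annular volume.
v = Q / A

v ≈ 12.1 in/s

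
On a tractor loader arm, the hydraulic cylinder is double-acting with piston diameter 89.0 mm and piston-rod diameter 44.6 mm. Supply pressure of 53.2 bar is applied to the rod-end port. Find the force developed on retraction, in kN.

F ≈ 24.8 kN

Rod-side annular area A_ann = π/4 × (89.0² − 44.6²) = 4659 mm^2
On retraction the pressure acts on the annular area (bore minus rod).
F = P × A_ann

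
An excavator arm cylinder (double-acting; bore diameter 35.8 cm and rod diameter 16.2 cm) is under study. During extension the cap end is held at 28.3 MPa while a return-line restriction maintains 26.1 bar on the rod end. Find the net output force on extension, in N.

Cap-side area A_cap = π/4 × (35.8 cm)² = 1007 cm^2
Rod-side annular area A_ann = π/4 × (35.8² − 16.2²) = 800.5 cm^2
Net thrust = P_cap·A_cap − P_rod·A_ann = 2.849e6 N − 2.089e5 N

F ≈ 2.64e6 N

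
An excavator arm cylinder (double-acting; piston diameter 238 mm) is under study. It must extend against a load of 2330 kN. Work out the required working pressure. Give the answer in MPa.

P ≈ 52.4 MPa

Cap-side area A_cap = π/4 × (238 mm)² = 44490 mm^2
P = F / A = 2330 kN / A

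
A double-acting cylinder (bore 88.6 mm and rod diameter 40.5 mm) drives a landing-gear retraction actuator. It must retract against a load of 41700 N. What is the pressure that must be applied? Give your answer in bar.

Rod-side annular area A_ann = π/4 × (88.6² − 40.5²) = 4877 mm^2
Retraction: pressure acts on the annular area.
P = F / A = 41700 N / A

P ≈ 85.5 bar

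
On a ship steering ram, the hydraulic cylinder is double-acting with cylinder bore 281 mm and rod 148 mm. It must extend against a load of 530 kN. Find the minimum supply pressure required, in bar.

Cap-side area A_cap = π/4 × (281 mm)² = 62020 mm^2
P = F / A = 530 kN / A

P ≈ 85.5 bar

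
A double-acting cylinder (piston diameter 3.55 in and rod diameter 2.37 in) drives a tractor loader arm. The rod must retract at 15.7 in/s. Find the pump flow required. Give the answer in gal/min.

Rod-side annular area A_ann = π/4 × (3.55² − 2.37²) = 5.486 in^2
Q = A × v

Q ≈ 22.4 gal/min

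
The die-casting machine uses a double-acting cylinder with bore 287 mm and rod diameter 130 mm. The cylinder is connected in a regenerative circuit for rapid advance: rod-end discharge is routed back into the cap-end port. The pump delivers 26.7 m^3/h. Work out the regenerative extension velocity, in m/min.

v ≈ 33.5 m/min

In regeneration the rod-end outflow joins the pump flow into the cap end, so the net volume the pump must supply per unit advance equals the rod cross-section area.
Rod cross-section A_rod = π/4 × (130 mm)² = 13270 mm^2
v = Q_pump / A_rod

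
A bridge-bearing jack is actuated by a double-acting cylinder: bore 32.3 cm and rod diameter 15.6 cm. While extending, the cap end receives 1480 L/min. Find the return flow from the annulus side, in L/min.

Cap-side area A_cap = π/4 × (32.3 cm)² = 819.4 cm^2
Rod-side annular area A_ann = π/4 × (32.3² − 15.6²) = 628.3 cm^2
Piston speed v = Q_in/A_cap; rod-end outflow Q_out = v × A_ann = Q_in × A_ann/A_cap.

Q_out ≈ 1130 L/min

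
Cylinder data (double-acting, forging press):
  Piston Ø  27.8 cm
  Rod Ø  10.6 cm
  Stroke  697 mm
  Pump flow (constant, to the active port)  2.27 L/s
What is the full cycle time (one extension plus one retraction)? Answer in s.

Cap-side area A_cap = π/4 × (27.8 cm)² = 607.0 cm^2
Rod-side annular area A_ann = π/4 × (27.8² − 10.6²) = 518.7 cm^2
t_ext = A_cap·L/Q = 18.64 s
t_ret = A_ann·L/Q = 15.93 s
t_cycle = t_ext + t_ret

t ≈ 34.6 s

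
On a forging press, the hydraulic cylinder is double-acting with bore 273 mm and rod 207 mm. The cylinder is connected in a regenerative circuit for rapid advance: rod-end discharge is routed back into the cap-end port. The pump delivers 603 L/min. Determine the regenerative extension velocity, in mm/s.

v ≈ 299 mm/s

In regeneration the rod-end outflow joins the pump flow into the cap end, so the net volume the pump must supply per unit advance equals the rod cross-section area.
Rod cross-section A_rod = π/4 × (207 mm)² = 33650 mm^2
v = Q_pump / A_rod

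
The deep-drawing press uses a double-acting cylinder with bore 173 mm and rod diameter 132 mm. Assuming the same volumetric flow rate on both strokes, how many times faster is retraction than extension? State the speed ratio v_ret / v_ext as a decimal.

v_ret/v_ext ≈ 2.39

Cap-side area A_cap = π/4 × (173 mm)² = 23510 mm^2
Rod-side annular area A_ann = π/4 × (173² − 132²) = 9821 mm^2
For equal Q, v ∝ 1/A, so v_ret/v_ext = A_cap/A_ann.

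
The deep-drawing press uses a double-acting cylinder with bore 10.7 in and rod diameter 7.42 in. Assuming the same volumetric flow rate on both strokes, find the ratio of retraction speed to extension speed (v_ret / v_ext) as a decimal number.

Cap-side area A_cap = π/4 × (10.7 in)² = 89.92 in^2
Rod-side annular area A_ann = π/4 × (10.7² − 7.42²) = 46.68 in^2
For equal Q, v ∝ 1/A, so v_ret/v_ext = A_cap/A_ann.

v_ret/v_ext ≈ 1.93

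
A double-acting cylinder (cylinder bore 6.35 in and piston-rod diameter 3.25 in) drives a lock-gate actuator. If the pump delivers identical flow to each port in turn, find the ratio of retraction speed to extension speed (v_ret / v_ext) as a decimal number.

Cap-side area A_cap = π/4 × (6.35 in)² = 31.67 in^2
Rod-side annular area A_ann = π/4 × (6.35² − 3.25²) = 23.37 in^2
For equal Q, v ∝ 1/A, so v_ret/v_ext = A_cap/A_ann.

v_ret/v_ext ≈ 1.35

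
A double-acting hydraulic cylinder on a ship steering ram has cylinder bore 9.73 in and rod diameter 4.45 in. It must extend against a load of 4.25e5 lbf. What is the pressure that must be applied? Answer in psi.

Cap-side area A_cap = π/4 × (9.73 in)² = 74.36 in^2
P = F / A = 4.25e5 lbf / A

P ≈ 5720 psi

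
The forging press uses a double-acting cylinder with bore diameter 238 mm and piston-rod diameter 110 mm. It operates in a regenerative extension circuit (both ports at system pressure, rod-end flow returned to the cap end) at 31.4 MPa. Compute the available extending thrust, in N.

F ≈ 2.98e5 N

With equal pressure on both faces, forces on the annular region cancel; the net push is pressure × rod cross-section.
Rod cross-section A_rod = π/4 × (110 mm)² = 9503 mm^2
F = P × A_rod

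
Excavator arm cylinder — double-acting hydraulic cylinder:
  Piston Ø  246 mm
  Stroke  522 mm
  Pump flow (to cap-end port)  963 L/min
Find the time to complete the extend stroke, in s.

Cap-side area A_cap = π/4 × (246 mm)² = 47530 mm^2
Swept volume V = A × L; t = V / Q = A·L / Q

t ≈ 1.55 s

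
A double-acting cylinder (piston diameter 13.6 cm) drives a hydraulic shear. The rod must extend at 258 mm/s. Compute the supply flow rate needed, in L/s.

Q ≈ 3.75 L/s

Cap-side area A_cap = π/4 × (13.6 cm)² = 145.3 cm^2
Q = A × v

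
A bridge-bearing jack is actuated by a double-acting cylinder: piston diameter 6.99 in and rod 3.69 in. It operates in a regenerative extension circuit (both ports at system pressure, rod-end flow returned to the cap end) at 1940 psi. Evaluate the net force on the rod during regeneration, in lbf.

With equal pressure on both faces, forces on the annular region cancel; the net push is pressure × rod cross-section.
Rod cross-section A_rod = π/4 × (3.69 in)² = 10.69 in^2
F = P × A_rod

F ≈ 20700 lbf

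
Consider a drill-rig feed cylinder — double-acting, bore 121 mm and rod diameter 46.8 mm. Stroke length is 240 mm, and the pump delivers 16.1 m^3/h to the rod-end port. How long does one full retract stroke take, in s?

t ≈ 0.525 s

Rod-side annular area A_ann = π/4 × (121² − 46.8²) = 9779 mm^2
Swept volume V = A × L; t = V / Q = A·L / Q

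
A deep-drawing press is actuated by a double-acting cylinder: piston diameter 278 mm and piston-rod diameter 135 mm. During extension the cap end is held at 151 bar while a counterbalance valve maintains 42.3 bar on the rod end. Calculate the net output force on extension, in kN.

F ≈ 720 kN

Cap-side area A_cap = π/4 × (278 mm)² = 60700 mm^2
Rod-side annular area A_ann = π/4 × (278² − 135²) = 46380 mm^2
Net thrust = P_cap·A_cap − P_rod·A_ann = 916.6 kN − 196.2 kN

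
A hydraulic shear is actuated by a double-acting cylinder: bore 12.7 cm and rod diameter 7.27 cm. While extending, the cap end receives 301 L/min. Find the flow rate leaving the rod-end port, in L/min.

Q_out ≈ 202 L/min

Cap-side area A_cap = π/4 × (12.7 cm)² = 126.7 cm^2
Rod-side annular area A_ann = π/4 × (12.7² − 7.27²) = 85.17 cm^2
Piston speed v = Q_in/A_cap; rod-end outflow Q_out = v × A_ann = Q_in × A_ann/A_cap.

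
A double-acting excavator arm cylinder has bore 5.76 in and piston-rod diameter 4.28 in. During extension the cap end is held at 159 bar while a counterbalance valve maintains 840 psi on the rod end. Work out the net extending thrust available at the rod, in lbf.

Cap-side area A_cap = π/4 × (5.76 in)² = 26.06 in^2
Rod-side annular area A_ann = π/4 × (5.76² − 4.28²) = 11.67 in^2
Net thrust = P_cap·A_cap − P_rod·A_ann = 60090 lbf − 9803 lbf

F ≈ 50300 lbf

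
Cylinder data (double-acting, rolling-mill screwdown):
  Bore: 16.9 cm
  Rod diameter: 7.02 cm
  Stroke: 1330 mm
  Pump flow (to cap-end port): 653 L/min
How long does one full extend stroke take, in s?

t ≈ 2.74 s

Cap-side area A_cap = π/4 × (16.9 cm)² = 224.3 cm^2
Swept volume V = A × L; t = V / Q = A·L / Q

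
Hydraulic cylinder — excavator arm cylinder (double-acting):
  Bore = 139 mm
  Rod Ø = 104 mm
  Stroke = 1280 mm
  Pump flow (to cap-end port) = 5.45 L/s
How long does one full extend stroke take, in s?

t ≈ 3.56 s

Cap-side area A_cap = π/4 × (139 mm)² = 15170 mm^2
Swept volume V = A × L; t = V / Q = A·L / Q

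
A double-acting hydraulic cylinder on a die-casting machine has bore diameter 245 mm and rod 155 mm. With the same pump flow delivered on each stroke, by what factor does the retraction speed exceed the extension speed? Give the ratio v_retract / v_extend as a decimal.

Cap-side area A_cap = π/4 × (245 mm)² = 47140 mm^2
Rod-side annular area A_ann = π/4 × (245² − 155²) = 28270 mm^2
For equal Q, v ∝ 1/A, so v_ret/v_ext = A_cap/A_ann.

v_ret/v_ext ≈ 1.67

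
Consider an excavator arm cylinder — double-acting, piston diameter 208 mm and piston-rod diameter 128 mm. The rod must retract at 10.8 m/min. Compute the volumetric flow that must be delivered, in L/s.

Rod-side annular area A_ann = π/4 × (208² − 128²) = 21110 mm^2
Q = A × v

Q ≈ 3.80 L/s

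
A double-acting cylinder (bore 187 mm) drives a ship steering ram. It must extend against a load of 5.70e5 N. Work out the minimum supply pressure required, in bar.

Cap-side area A_cap = π/4 × (187 mm)² = 27460 mm^2
P = F / A = 5.70e5 N / A

P ≈ 208 bar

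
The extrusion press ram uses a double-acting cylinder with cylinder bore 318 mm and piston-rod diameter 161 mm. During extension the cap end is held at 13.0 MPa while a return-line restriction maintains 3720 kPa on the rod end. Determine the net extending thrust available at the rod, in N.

F ≈ 8.13e5 N

Cap-side area A_cap = π/4 × (318 mm)² = 79420 mm^2
Rod-side annular area A_ann = π/4 × (318² − 161²) = 59060 mm^2
Net thrust = P_cap·A_cap − P_rod·A_ann = 1.032e6 N − 2.197e5 N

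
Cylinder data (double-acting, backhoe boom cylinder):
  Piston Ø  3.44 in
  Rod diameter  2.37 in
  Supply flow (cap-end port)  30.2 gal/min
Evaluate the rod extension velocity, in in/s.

v ≈ 12.5 in/s

Cap-side area A_cap = π/4 × (3.44 in)² = 9.294 in^2
v = Q / A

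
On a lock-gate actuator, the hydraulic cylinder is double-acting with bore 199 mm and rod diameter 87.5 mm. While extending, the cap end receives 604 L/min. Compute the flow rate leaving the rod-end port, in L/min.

Q_out ≈ 487 L/min

Cap-side area A_cap = π/4 × (199 mm)² = 31100 mm^2
Rod-side annular area A_ann = π/4 × (199² − 87.5²) = 25090 mm^2
Piston speed v = Q_in/A_cap; rod-end outflow Q_out = v × A_ann = Q_in × A_ann/A_cap.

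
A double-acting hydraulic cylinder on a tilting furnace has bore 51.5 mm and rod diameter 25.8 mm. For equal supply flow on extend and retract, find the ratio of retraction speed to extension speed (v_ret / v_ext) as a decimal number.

v_ret/v_ext ≈ 1.34

Cap-side area A_cap = π/4 × (51.5 mm)² = 2083 mm^2
Rod-side annular area A_ann = π/4 × (51.5² − 25.8²) = 1560 mm^2
For equal Q, v ∝ 1/A, so v_ret/v_ext = A_cap/A_ann.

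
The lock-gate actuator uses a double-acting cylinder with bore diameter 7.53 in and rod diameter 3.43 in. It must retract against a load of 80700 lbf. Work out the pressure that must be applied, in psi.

Rod-side annular area A_ann = π/4 × (7.53² − 3.43²) = 35.29 in^2
Retraction: pressure acts on the annular area.
P = F / A = 80700 lbf / A

P ≈ 2290 psi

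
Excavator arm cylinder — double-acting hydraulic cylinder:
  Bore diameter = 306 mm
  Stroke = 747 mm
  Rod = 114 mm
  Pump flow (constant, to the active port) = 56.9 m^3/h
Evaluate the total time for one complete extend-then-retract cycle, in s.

Cap-side area A_cap = π/4 × (306 mm)² = 73540 mm^2
Rod-side annular area A_ann = π/4 × (306² − 114²) = 63330 mm^2
t_ext = A_cap·L/Q = 3.476 s
t_ret = A_ann·L/Q = 2.993 s
t_cycle = t_ext + t_ret

t ≈ 6.47 s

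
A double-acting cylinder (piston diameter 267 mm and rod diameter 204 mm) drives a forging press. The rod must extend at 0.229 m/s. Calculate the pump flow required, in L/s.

Cap-side area A_cap = π/4 × (267 mm)² = 55990 mm^2
Q = A × v

Q ≈ 12.8 L/s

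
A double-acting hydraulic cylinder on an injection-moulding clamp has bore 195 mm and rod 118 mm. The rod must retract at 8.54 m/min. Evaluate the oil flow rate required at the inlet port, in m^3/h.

Q ≈ 9.70 m^3/h

Rod-side annular area A_ann = π/4 × (195² − 118²) = 18930 mm^2
Q = A × v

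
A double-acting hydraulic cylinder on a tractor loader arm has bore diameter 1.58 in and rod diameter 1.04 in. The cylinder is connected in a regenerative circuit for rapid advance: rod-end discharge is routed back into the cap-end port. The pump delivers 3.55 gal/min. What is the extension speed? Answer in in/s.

In regeneration the rod-end outflow joins the pump flow into the cap end, so the net volume the pump must supply per unit advance equals the rod cross-section area.
Rod cross-section A_rod = π/4 × (1.04 in)² = 0.8495 in^2
v = Q_pump / A_rod

v ≈ 16.1 in/s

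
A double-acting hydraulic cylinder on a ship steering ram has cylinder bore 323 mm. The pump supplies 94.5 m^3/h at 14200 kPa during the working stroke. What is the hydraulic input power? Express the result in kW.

Hydraulic power = P × Q

W ≈ 373 kW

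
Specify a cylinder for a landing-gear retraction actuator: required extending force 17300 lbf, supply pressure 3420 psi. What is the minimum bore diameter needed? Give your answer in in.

D ≈ 2.54 in

Extension force acts on the full piston face: F = P × (π/4)D².
D = √(4F / (πP)) = √(4 × 17300 lbf / (π × 3420 psi))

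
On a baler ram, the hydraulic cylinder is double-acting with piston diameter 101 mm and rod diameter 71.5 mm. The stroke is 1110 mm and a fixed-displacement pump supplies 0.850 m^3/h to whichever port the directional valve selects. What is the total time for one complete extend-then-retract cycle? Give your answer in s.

t ≈ 56.5 s

Cap-side area A_cap = π/4 × (101 mm)² = 8012 mm^2
Rod-side annular area A_ann = π/4 × (101² − 71.5²) = 3997 mm^2
t_ext = A_cap·L/Q = 37.67 s
t_ret = A_ann·L/Q = 18.79 s
t_cycle = t_ext + t_ret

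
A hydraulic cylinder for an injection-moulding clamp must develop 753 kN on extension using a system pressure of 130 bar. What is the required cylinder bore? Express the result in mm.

Extension force acts on the full piston face: F = P × (π/4)D².
D = √(4F / (πP)) = √(4 × 753 kN / (π × 130 bar))

D ≈ 272 mm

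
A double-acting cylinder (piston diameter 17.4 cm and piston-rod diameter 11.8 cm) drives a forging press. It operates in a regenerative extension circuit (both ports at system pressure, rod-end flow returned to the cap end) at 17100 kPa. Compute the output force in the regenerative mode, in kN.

F ≈ 187 kN

With equal pressure on both faces, forces on the annular region cancel; the net push is pressure × rod cross-section.
Rod cross-section A_rod = π/4 × (11.8 cm)² = 109.4 cm^2
F = P × A_rod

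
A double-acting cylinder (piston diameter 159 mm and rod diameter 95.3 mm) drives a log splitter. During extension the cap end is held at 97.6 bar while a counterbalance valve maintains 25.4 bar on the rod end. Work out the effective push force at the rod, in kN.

Cap-side area A_cap = π/4 × (159 mm)² = 19860 mm^2
Rod-side annular area A_ann = π/4 × (159² − 95.3²) = 12720 mm^2
Net thrust = P_cap·A_cap − P_rod·A_ann = 193.8 kN − 32.32 kN

F ≈ 161 kN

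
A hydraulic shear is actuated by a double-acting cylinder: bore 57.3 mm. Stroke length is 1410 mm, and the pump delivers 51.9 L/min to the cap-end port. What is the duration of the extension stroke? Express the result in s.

t ≈ 4.20 s

Cap-side area A_cap = π/4 × (57.3 mm)² = 2579 mm^2
Swept volume V = A × L; t = V / Q = A·L / Q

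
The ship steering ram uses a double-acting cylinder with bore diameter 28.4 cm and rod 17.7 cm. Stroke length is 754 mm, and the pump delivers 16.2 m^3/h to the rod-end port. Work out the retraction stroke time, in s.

Rod-side annular area A_ann = π/4 × (28.4² − 17.7²) = 387.4 cm^2
Swept volume V = A × L; t = V / Q = A·L / Q

t ≈ 6.49 s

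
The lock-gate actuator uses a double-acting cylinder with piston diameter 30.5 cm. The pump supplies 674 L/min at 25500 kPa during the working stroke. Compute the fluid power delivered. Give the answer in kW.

Hydraulic power = P × Q

W ≈ 286 kW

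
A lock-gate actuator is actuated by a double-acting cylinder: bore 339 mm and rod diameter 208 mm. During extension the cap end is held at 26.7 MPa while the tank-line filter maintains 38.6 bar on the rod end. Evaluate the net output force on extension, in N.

F ≈ 2.19e6 N

Cap-side area A_cap = π/4 × (339 mm)² = 90260 mm^2
Rod-side annular area A_ann = π/4 × (339² − 208²) = 56280 mm^2
Net thrust = P_cap·A_cap − P_rod·A_ann = 2.410e6 N − 2.172e5 N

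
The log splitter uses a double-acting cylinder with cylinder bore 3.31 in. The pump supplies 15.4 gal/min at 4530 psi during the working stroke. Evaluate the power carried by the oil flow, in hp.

Hydraulic power = P × Q

W ≈ 40.7 hp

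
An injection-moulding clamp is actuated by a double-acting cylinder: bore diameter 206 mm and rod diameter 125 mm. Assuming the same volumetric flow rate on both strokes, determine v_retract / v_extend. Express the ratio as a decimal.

Cap-side area A_cap = π/4 × (206 mm)² = 33330 mm^2
Rod-side annular area A_ann = π/4 × (206² − 125²) = 21060 mm^2
For equal Q, v ∝ 1/A, so v_ret/v_ext = A_cap/A_ann.

v_ret/v_ext ≈ 1.58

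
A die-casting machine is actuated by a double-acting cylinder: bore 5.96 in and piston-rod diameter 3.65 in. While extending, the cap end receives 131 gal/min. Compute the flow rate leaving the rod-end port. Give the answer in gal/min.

Q_out ≈ 81.9 gal/min

Cap-side area A_cap = π/4 × (5.96 in)² = 27.90 in^2
Rod-side annular area A_ann = π/4 × (5.96² − 3.65²) = 17.44 in^2
Piston speed v = Q_in/A_cap; rod-end outflow Q_out = v × A_ann = Q_in × A_ann/A_cap.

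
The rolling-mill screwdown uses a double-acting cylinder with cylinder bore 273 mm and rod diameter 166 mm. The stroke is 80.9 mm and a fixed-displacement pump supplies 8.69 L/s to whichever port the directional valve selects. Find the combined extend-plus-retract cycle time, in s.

Cap-side area A_cap = π/4 × (273 mm)² = 58530 mm^2
Rod-side annular area A_ann = π/4 × (273² − 166²) = 36890 mm^2
t_ext = A_cap·L/Q = 0.5449 s
t_ret = A_ann·L/Q = 0.3435 s
t_cycle = t_ext + t_ret

t ≈ 0.888 s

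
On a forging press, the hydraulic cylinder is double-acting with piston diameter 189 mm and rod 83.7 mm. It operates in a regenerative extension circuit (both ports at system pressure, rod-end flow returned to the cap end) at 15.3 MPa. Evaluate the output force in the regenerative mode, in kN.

With equal pressure on both faces, forces on the annular region cancel; the net push is pressure × rod cross-section.
Rod cross-section A_rod = π/4 × (83.7 mm)² = 5502 mm^2
F = P × A_rod

F ≈ 84.2 kN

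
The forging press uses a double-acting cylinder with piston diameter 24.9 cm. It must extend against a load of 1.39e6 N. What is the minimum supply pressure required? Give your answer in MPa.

P ≈ 28.5 MPa

Cap-side area A_cap = π/4 × (24.9 cm)² = 487.0 cm^2
P = F / A = 1.39e6 N / A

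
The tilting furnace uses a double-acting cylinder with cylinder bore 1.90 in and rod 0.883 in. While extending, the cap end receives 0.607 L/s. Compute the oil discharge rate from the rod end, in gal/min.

Q_out ≈ 7.54 gal/min

Cap-side area A_cap = π/4 × (1.90 in)² = 2.835 in^2
Rod-side annular area A_ann = π/4 × (1.90² − 0.883²) = 2.223 in^2
Piston speed v = Q_in/A_cap; rod-end outflow Q_out = v × A_ann = Q_in × A_ann/A_cap.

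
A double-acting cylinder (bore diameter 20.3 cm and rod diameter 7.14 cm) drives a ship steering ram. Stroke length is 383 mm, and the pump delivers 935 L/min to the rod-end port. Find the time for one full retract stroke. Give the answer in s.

t ≈ 0.697 s

Rod-side annular area A_ann = π/4 × (20.3² − 7.14²) = 283.6 cm^2
Swept volume V = A × L; t = V / Q = A·L / Q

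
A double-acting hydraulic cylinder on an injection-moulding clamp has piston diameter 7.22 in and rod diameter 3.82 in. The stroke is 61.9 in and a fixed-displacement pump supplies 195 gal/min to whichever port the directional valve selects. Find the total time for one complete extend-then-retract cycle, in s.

Cap-side area A_cap = π/4 × (7.22 in)² = 40.94 in^2
Rod-side annular area A_ann = π/4 × (7.22² − 3.82²) = 29.48 in^2
t_ext = A_cap·L/Q = 3.376 s
t_ret = A_ann·L/Q = 2.431 s
t_cycle = t_ext + t_ret

t ≈ 5.81 s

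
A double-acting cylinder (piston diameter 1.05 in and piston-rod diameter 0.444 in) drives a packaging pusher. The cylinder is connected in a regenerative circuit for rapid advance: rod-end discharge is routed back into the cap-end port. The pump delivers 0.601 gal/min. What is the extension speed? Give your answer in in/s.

v ≈ 14.9 in/s

In regeneration the rod-end outflow joins the pump flow into the cap end, so the net volume the pump must supply per unit advance equals the rod cross-section area.
Rod cross-section A_rod = π/4 × (0.444 in)² = 0.1548 in^2
v = Q_pump / A_rod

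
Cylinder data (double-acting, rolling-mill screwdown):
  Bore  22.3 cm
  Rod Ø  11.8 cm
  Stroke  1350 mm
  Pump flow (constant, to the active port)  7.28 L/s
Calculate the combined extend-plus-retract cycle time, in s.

Cap-side area A_cap = π/4 × (22.3 cm)² = 390.6 cm^2
Rod-side annular area A_ann = π/4 × (22.3² − 11.8²) = 281.2 cm^2
t_ext = A_cap·L/Q = 7.243 s
t_ret = A_ann·L/Q = 5.215 s
t_cycle = t_ext + t_ret

t ≈ 12.5 s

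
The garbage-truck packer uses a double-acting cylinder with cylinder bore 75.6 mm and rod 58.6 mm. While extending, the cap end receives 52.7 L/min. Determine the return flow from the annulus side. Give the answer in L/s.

Q_out ≈ 0.351 L/s

Cap-side area A_cap = π/4 × (75.6 mm)² = 4489 mm^2
Rod-side annular area A_ann = π/4 × (75.6² − 58.6²) = 1792 mm^2
Piston speed v = Q_in/A_cap; rod-end outflow Q_out = v × A_ann = Q_in × A_ann/A_cap.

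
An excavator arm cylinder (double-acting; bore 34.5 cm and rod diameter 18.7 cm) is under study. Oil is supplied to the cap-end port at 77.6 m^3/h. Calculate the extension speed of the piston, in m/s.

Cap-side area A_cap = π/4 × (34.5 cm)² = 934.8 cm^2
v = Q / A

v ≈ 0.231 m/s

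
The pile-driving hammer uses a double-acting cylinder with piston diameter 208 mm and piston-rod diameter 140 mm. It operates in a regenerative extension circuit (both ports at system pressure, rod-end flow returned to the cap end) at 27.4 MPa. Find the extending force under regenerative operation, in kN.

With equal pressure on both faces, forces on the annular region cancel; the net push is pressure × rod cross-section.
Rod cross-section A_rod = π/4 × (140 mm)² = 15390 mm^2
F = P × A_rod

F ≈ 422 kN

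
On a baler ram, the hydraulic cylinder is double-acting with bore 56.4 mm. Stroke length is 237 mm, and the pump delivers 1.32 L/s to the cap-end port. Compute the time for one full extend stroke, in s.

Cap-side area A_cap = π/4 × (56.4 mm)² = 2498 mm^2
Swept volume V = A × L; t = V / Q = A·L / Q

t ≈ 0.449 s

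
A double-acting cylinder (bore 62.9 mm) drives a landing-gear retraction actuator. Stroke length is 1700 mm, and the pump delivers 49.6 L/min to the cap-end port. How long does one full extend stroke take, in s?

t ≈ 6.39 s

Cap-side area A_cap = π/4 × (62.9 mm)² = 3107 mm^2
Swept volume V = A × L; t = V / Q = A·L / Q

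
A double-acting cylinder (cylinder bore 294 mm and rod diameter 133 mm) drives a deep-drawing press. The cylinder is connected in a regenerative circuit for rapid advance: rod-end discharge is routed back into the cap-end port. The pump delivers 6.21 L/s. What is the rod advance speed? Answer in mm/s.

v ≈ 447 mm/s

In regeneration the rod-end outflow joins the pump flow into the cap end, so the net volume the pump must supply per unit advance equals the rod cross-section area.
Rod cross-section A_rod = π/4 × (133 mm)² = 13890 mm^2
v = Q_pump / A_rod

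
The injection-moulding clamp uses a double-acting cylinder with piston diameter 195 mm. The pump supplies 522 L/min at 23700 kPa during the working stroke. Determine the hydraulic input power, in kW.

Hydraulic power = P × Q

W ≈ 206 kW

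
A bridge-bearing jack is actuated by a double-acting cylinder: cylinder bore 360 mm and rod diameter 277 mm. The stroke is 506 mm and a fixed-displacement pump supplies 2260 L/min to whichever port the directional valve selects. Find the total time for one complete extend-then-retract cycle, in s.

t ≈ 1.93 s

Cap-side area A_cap = π/4 × (360 mm)² = 1.018e5 mm^2
Rod-side annular area A_ann = π/4 × (360² − 277²) = 41520 mm^2
t_ext = A_cap·L/Q = 1.367 s
t_ret = A_ann·L/Q = 0.5578 s
t_cycle = t_ext + t_ret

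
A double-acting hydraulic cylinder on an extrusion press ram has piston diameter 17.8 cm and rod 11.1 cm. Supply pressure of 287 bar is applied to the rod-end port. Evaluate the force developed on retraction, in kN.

Rod-side annular area A_ann = π/4 × (17.8² − 11.1²) = 152.1 cm^2
On retraction the pressure acts on the annular area (bore minus rod).
F = P × A_ann

F ≈ 436 kN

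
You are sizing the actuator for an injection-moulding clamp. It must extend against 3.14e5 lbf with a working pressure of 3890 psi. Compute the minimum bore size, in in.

D ≈ 10.1 in

Extension force acts on the full piston face: F = P × (π/4)D².
D = √(4F / (πP)) = √(4 × 3.14e5 lbf / (π × 3890 psi))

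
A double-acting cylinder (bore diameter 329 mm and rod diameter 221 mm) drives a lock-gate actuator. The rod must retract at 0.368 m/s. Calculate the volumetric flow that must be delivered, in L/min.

Q ≈ 1030 L/min

Rod-side annular area A_ann = π/4 × (329² − 221²) = 46650 mm^2
Q = A × v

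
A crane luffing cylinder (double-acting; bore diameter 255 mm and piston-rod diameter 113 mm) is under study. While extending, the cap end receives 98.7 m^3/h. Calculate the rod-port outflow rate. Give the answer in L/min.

Q_out ≈ 1320 L/min

Cap-side area A_cap = π/4 × (255 mm)² = 51070 mm^2
Rod-side annular area A_ann = π/4 × (255² − 113²) = 41040 mm^2
Piston speed v = Q_in/A_cap; rod-end outflow Q_out = v × A_ann = Q_in × A_ann/A_cap.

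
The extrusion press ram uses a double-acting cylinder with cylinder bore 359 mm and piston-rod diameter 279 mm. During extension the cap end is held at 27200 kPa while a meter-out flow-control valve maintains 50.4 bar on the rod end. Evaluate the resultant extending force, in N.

Cap-side area A_cap = π/4 × (359 mm)² = 1.012e5 mm^2
Rod-side annular area A_ann = π/4 × (359² − 279²) = 40090 mm^2
Net thrust = P_cap·A_cap − P_rod·A_ann = 2.753e6 N − 2.020e5 N

F ≈ 2.55e6 N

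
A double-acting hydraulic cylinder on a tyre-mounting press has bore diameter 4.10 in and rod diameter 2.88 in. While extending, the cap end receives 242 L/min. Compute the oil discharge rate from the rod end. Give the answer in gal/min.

Q_out ≈ 32.4 gal/min

Cap-side area A_cap = π/4 × (4.10 in)² = 13.20 in^2
Rod-side annular area A_ann = π/4 × (4.10² − 2.88²) = 6.688 in^2
Piston speed v = Q_in/A_cap; rod-end outflow Q_out = v × A_ann = Q_in × A_ann/A_cap.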